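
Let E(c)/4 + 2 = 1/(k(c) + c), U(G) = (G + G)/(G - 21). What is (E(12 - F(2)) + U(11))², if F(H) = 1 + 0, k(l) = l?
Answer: 303601/3025 ≈ 100.36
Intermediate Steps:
U(G) = 2*G/(-21 + G) (U(G) = (2*G)/(-21 + G) = 2*G/(-21 + G))
F(H) = 1
E(c) = -8 + 2/c (E(c) = -8 + 4/(c + c) = -8 + 4/((2*c)) = -8 + 4*(1/(2*c)) = -8 + 2/c)
(E(12 - F(2)) + U(11))² = ((-8 + 2/(12 - 1*1)) + 2*11/(-21 + 11))² = ((-8 + 2/(12 - 1)) + 2*11/(-10))² = ((-8 + 2/11) + 2*11*(-⅒))² = ((-8 + 2*(1/11)) - 11/5)² = ((-8 + 2/11) - 11/5)² = (-86/11 - 11/5)² = (-551/55)² = 303601/3025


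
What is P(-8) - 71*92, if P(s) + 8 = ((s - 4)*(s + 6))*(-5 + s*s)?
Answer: -5124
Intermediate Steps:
P(s) = -8 + (-5 + s²)*(-4 + s)*(6 + s) (P(s) = -8 + ((s - 4)*(s + 6))*(-5 + s*s) = -8 + ((-4 + s)*(6 + s))*(-5 + s²) = -8 + (-5 + s²)*(-4 + s)*(6 + s))
P(-8) - 71*92 = (112 + (-8)⁴ - 29*(-8)² - 10*(-8) + 2*(-8)³) - 71*92 = (112 + 4096 - 29*64 + 80 + 2*(-512)) - 6532 = (112 + 4096 - 1856 + 80 - 1024) - 6532 = 1408 - 6532 = -5124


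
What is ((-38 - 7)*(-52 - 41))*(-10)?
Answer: -41850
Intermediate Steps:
((-38 - 7)*(-52 - 41))*(-10) = -45*(-93)*(-10) = 4185*(-10) = -41850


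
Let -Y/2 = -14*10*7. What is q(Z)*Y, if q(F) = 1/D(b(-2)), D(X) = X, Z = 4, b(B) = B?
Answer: -980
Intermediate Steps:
q(F) = -½ (q(F) = 1/(-2) = -½)
Y = 1960 (Y = -2*(-14*10)*7 = -(-280)*7 = -2*(-980) = 1960)
q(Z)*Y = -½*1960 = -980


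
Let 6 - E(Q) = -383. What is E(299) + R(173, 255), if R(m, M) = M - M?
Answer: 389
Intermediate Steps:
E(Q) = 389 (E(Q) = 6 - 1*(-383) = 6 + 383 = 389)
R(m, M) = 0
E(299) + R(173, 255) = 389 + 0 = 389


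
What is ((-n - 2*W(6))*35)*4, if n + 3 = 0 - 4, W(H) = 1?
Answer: 700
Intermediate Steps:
n = -7 (n = -3 + (0 - 4) = -3 - 4 = -7)
((-n - 2*W(6))*35)*4 = ((-1*(-7) - 2*1)*35)*4 = ((7 - 2)*35)*4 = (5*35)*4 = 175*4 = 700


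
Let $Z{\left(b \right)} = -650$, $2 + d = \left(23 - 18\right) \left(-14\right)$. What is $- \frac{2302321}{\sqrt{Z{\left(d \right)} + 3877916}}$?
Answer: $- \frac{2302321 \sqrt{3877266}}{3877266} \approx -1169.2$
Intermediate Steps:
$d = -72$ ($d = -2 + \left(23 - 18\right) \left(-14\right) = -2 + 5 \left(-14\right) = -2 - 70 = -72$)
$- \frac{2302321}{\sqrt{Z{\left(d \right)} + 3877916}} = - \frac{2302321}{\sqrt{-650 + 3877916}} = - \frac{2302321}{\sqrt{3877266}} = - 2302321 \frac{\sqrt{3877266}}{3877266} = - \frac{2302321 \sqrt{3877266}}{3877266}$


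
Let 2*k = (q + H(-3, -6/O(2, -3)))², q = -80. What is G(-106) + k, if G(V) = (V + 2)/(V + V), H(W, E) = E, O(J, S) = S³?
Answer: 13663492/4293 ≈ 3182.7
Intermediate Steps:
G(V) = (2 + V)/(2*V) (G(V) = (2 + V)/((2*V)) = (2 + V)*(1/(2*V)) = (2 + V)/(2*V))
k = 257762/81 (k = (-80 - 6/((-3)³))²/2 = (-80 - 6/(-27))²/2 = (-80 - 6*(-1/27))²/2 = (-80 + 2/9)²/2 = (-718/9)²/2 = (½)*(515524/81) = 257762/81 ≈ 3182.2)
G(-106) + k = (½)*(2 - 106)/(-106) + 257762/81 = (½)*(-1/106)*(-104) + 257762/81 = 26/53 + 257762/81 = 13663492/4293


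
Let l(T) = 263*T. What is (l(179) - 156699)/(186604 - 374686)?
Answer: 54811/94041 ≈ 0.58284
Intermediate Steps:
(l(179) - 156699)/(186604 - 374686) = (263*179 - 156699)/(186604 - 374686) = (47077 - 156699)/(-188082) = -109622*(-1/188082) = 54811/94041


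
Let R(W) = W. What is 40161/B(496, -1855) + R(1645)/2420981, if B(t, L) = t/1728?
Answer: 10500733988623/75050411 ≈ 1.3992e+5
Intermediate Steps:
B(t, L) = t/1728 (B(t, L) = t*(1/1728) = t/1728)
40161/B(496, -1855) + R(1645)/2420981 = 40161/(((1/1728)*496)) + 1645/2420981 = 40161/(31/108) + 1645*(1/2420981) = 40161*(108/31) + 1645/2420981 = 4337388/31 + 1645/2420981 = 10500733988623/75050411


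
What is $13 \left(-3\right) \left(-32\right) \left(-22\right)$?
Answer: $-27456$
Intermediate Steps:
$13 \left(-3\right) \left(-32\right) \left(-22\right) = \left(-39\right) \left(-32\right) \left(-22\right) = 1248 \left(-22\right) = -27456$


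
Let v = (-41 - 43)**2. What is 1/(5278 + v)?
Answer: 1/12334 ≈ 8.1077e-5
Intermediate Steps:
v = 7056 (v = (-84)**2 = 7056)
1/(5278 + v) = 1/(5278 + 7056) = 1/12334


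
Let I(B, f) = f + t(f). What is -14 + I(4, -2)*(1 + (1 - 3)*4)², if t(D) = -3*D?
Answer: 182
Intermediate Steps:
I(B, f) = -2*f (I(B, f) = f - 3*f = -2*f)
-14 + I(4, -2)*(1 + (1 - 3)*4)² = -14 + (-2*(-2))*(1 + (1 - 3)*4)² = -14 + 4*(1 - 2*4)² = -14 + 4*(1 - 8)² = -14 + 4*(-7)² = -14 + 4*49 = -14 + 196 = 182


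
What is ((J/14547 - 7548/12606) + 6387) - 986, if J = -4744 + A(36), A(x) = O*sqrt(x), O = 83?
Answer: 165044876075/30563247 ≈ 5400.1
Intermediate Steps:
A(x) = 83*sqrt(x)
J = -4246 (J = -4744 + 83*sqrt(36) = -4744 + 83*6 = -4744 + 498 = -4246)
((J/14547 - 7548/12606) + 6387) - 986 = ((-4246/14547 - 7548/12606) + 6387) - 986 = ((-4246*1/14547 - 7548*1/12606) + 6387) - 986 = ((-4246/14547 - 1258/2101) + 6387) - 986 = (-27220972/30563247 + 6387) - 986 = 195180237617/30563247 - 986 = 165044876075/30563247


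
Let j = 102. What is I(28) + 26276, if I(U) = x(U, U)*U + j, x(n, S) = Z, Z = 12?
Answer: 26714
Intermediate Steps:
x(n, S) = 12
I(U) = 102 + 12*U (I(U) = 12*U + 102 = 102 + 12*U)
I(28) + 26276 = (102 + 12*28) + 26276 = (102 + 336) + 26276 = 438 + 26276 = 26714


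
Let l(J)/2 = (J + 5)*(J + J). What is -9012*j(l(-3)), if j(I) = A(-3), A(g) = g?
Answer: 27036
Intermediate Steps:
l(J) = 4*J*(5 + J) (l(J) = 2*((J + 5)*(J + J)) = 2*((5 + J)*(2*J)) = 2*(2*J*(5 + J)) = 4*J*(5 + J))
j(I) = -3
-9012*j(l(-3)) = -9012*(-3) = 27036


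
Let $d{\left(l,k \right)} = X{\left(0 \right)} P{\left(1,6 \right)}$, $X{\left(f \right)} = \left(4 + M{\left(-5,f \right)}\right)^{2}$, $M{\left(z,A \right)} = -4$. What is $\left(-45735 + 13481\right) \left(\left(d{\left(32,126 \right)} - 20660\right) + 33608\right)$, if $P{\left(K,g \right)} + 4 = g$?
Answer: $-417624792$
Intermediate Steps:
$X{\left(f \right)} = 0$ ($X{\left(f \right)} = \left(4 - 4\right)^{2} = 0^{2} = 0$)
$P{\left(K,g \right)} = -4 + g$
$d{\left(l,k \right)} = 0$ ($d{\left(l,k \right)} = 0 \left(-4 + 6\right) = 0 \cdot 2 = 0$)
$\left(-45735 + 13481\right) \left(\left(d{\left(32,126 \right)} - 20660\right) + 33608\right) = \left(-45735 + 13481\right) \left(\left(0 - 20660\right) + 33608\right) = - 32254 \left(\left(0 - 20660\right) + 33608\right) = - 32254 \left(-20660 + 33608\right) = \left(-32254\right) 12948 = -417624792$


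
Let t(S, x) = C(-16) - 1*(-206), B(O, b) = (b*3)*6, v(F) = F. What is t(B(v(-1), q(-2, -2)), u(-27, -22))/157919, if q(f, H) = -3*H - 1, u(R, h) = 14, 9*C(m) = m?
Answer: 1838/1421271 ≈ 0.0012932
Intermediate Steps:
C(m) = m/9
q(f, H) = -1 - 3*H
B(O, b) = 18*b (B(O, b) = (3*b)*6 = 18*b)
t(S, x) = 1838/9 (t(S, x) = (⅑)*(-16) - 1*(-206) = -16/9 + 206 = 1838/9)
t(B(v(-1), q(-2, -2)), u(-27, -22))/157919 = (1838/9)/157919 = (1838/9)*(1/157919) = 1838/1421271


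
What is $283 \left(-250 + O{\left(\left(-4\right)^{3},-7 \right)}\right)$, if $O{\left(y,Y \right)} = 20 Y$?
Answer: $-110370$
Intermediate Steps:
$283 \left(-250 + O{\left(\left(-4\right)^{3},-7 \right)}\right) = 283 \left(-250 + 20 \left(-7\right)\right) = 283 \left(-250 - 140\right) = 283 \left(-390\right) = -110370$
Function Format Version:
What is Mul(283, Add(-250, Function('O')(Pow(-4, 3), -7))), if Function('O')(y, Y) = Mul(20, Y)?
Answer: -110370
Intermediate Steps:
Mul(283, Add(-250, Function('O')(Pow(-4, 3), -7))) = Mul(283, Add(-250, Mul(20, -7))) = Mul(283, Add(-250, -140)) = Mul(283, -390) = -110370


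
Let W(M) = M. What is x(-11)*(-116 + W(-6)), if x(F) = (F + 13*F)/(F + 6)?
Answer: -18788/5 ≈ -3757.6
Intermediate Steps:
x(F) = 14*F/(6 + F) (x(F) = (14*F)/(6 + F) = 14*F/(6 + F))
x(-11)*(-116 + W(-6)) = (14*(-11)/(6 - 11))*(-116 - 6) = (14*(-11)/(-5))*(-122) = (14*(-11)*(-⅕))*(-122) = (154/5)*(-122) = -18788/5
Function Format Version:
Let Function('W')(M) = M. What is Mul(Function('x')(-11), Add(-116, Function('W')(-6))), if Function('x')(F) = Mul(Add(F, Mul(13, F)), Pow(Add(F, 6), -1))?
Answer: Rational(-18788, 5) ≈ -3757.6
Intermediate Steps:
Function('x')(F) = Mul(14, F, Pow(Add(6, F), -1)) (Function('x')(F) = Mul(Mul(14, F), Pow(Add(6, F), -1)) = Mul(14, F, Pow(Add(6, F), -1)))
Mul(Function('x')(-11), Add(-116, Function('W')(-6))) = Mul(Mul(14, -11, Pow(Add(6, -11), -1)), Add(-116, -6)) = Mul(Mul(14, -11, Pow(-5, -1)), -122) = Mul(Mul(14, -11, Rational(-1, 5)), -122) = Mul(Rational(154, 5), -122) = Rational(-18788, 5)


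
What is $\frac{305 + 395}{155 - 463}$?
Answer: $- \frac{25}{11} \approx -2.2727$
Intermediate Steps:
$\frac{305 + 395}{155 - 463} = \frac{700}{-308} = 700 \left(- \frac{1}{308}\right) = - \frac{25}{11}$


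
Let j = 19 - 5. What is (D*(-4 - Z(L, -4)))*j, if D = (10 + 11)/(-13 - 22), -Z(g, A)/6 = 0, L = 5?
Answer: 168/5 ≈ 33.600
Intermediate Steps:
Z(g, A) = 0 (Z(g, A) = -6*0 = 0)
D = -⅗ (D = 21/(-35) = 21*(-1/35) = -⅗ ≈ -0.60000)
j = 14
(D*(-4 - Z(L, -4)))*j = -3*(-4 - 1*0)/5*14 = -3*(-4 + 0)/5*14 = -⅗*(-4)*14 = (12/5)*14 = 168/5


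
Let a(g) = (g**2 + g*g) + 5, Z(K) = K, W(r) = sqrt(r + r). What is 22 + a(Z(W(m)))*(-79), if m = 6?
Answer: -2269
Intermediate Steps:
W(r) = sqrt(2)*sqrt(r) (W(r) = sqrt(2*r) = sqrt(2)*sqrt(r))
a(g) = 5 + 2*g**2 (a(g) = (g**2 + g**2) + 5 = 2*g**2 + 5 = 5 + 2*g**2)
22 + a(Z(W(m)))*(-79) = 22 + (5 + 2*(sqrt(2)*sqrt(6))**2)*(-79) = 22 + (5 + 2*(2*sqrt(3))**2)*(-79) = 22 + (5 + 2*12)*(-79) = 22 + (5 + 24)*(-79) = 22 + 29*(-79) = 22 - 2291 = -2269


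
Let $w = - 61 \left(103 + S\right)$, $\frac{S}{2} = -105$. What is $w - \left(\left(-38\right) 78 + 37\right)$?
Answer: $9454$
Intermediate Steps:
$S = -210$ ($S = 2 \left(-105\right) = -210$)
$w = 6527$ ($w = - 61 \left(103 - 210\right) = \left(-61\right) \left(-107\right) = 6527$)
$w - \left(\left(-38\right) 78 + 37\right) = 6527 - \left(\left(-38\right) 78 + 37\right) = 6527 - \left(-2964 + 37\right) = 6527 - -2927 = 6527 + 2927 = 9454$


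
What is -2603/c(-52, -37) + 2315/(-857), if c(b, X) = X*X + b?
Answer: -5279626/1128669 ≈ -4.6777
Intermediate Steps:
c(b, X) = b + X² (c(b, X) = X² + b = b + X²)
-2603/c(-52, -37) + 2315/(-857) = -2603/(-52 + (-37)²) + 2315/(-857) = -2603/(-52 + 1369) + 2315*(-1/857) = -2603/1317 - 2315/857 = -5279626/1128669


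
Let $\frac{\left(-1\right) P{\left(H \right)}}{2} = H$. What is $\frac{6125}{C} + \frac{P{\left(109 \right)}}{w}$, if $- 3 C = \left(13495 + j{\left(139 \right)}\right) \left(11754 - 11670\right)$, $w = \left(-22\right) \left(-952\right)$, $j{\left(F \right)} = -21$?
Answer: $- \frac{469927}{17637466} \approx -0.026644$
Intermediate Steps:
$P{\left(H \right)} = - 2 H$
$w = 20944$
$C = -377272$ ($C = - \frac{\left(13495 - 21\right) \left(11754 - 11670\right)}{3} = - \frac{13474 \cdot 84}{3} = \left(- \frac{1}{3}\right) 1131816 = -377272$)
$\frac{6125}{C} + \frac{P{\left(109 \right)}}{w} = \frac{6125}{-377272} + \frac{\left(-2\right) 109}{20944} = 6125 \left(- \frac{1}{377272}\right) - \frac{109}{10472} = - \frac{875}{53896} - \frac{109}{10472} = - \frac{469927}{17637466}$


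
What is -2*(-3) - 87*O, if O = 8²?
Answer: -5562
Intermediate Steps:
O = 64
-2*(-3) - 87*O = -2*(-3) - 87*64 = 6 - 5568 = -5562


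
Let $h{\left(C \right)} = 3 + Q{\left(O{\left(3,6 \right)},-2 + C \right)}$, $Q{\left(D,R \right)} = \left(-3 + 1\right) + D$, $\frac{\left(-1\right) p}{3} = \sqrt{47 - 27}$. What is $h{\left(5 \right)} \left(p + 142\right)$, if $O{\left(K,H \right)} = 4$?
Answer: $710 - 30 \sqrt{5} \approx 642.92$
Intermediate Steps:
$p = - 6 \sqrt{5}$ ($p = - 3 \sqrt{47 - 27} = - 3 \sqrt{20} = - 3 \cdot 2 \sqrt{5} = - 6 \sqrt{5} \approx -13.416$)
$Q{\left(D,R \right)} = -2 + D$
$h{\left(C \right)} = 5$ ($h{\left(C \right)} = 3 + \left(-2 + 4\right) = 3 + 2 = 5$)
$h{\left(5 \right)} \left(p + 142\right) = 5 \left(- 6 \sqrt{5} + 142\right) = 5 \left(142 - 6 \sqrt{5}\right) = 710 - 30 \sqrt{5}$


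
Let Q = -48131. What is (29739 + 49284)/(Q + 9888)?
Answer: -79023/38243 ≈ -2.0663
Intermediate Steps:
(29739 + 49284)/(Q + 9888) = (29739 + 49284)/(-48131 + 9888) = 79023/(-38243) = 79023*(-1/38243) = -79023/38243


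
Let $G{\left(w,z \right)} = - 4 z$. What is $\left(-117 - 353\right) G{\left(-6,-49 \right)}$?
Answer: $-92120$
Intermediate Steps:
$\left(-117 - 353\right) G{\left(-6,-49 \right)} = \left(-117 - 353\right) \left(\left(-4\right) \left(-49\right)\right) = \left(-470\right) 196 = -92120$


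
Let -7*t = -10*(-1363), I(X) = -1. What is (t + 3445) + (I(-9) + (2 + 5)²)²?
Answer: 26613/7 ≈ 3801.9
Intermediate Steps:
t = -13630/7 (t = -(-10)*(-1363)/7 = -⅐*13630 = -13630/7 ≈ -1947.1)
(t + 3445) + (I(-9) + (2 + 5)²)² = (-13630/7 + 3445) + (-1 + (2 + 5)²)² = 10485/7 + (-1 + 7²)² = 10485/7 + (-1 + 49)² = 10485/7 + 48² = 10485/7 + 2304 = 26613/7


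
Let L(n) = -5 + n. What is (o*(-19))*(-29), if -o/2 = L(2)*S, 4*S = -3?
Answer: -4959/2 ≈ -2479.5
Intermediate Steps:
S = -¾ (S = (¼)*(-3) = -¾ ≈ -0.75000)
o = -9/2 (o = -2*(-5 + 2)*(-3)/4 = -(-6)*(-3)/4 = -2*9/4 = -9/2 ≈ -4.5000)
(o*(-19))*(-29) = -9/2*(-19)*(-29) = (171/2)*(-29) = -4959/2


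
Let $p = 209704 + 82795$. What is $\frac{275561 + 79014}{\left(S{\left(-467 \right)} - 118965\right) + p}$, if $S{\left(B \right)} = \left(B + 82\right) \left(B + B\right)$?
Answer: $\frac{354575}{533124} \approx 0.66509$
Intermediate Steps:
$S{\left(B \right)} = 2 B \left(82 + B\right)$ ($S{\left(B \right)} = \left(82 + B\right) 2 B = 2 B \left(82 + B\right)$)
$p = 292499$
$\frac{275561 + 79014}{\left(S{\left(-467 \right)} - 118965\right) + p} = \frac{275561 + 79014}{\left(2 \left(-467\right) \left(82 - 467\right) - 118965\right) + 292499} = \frac{354575}{\left(2 \left(-467\right) \left(-385\right) - 118965\right) + 292499} = \frac{354575}{\left(359590 - 118965\right) + 292499} = \frac{354575}{240625 + 292499} = \frac{354575}{533124}$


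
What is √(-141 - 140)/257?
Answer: I*√281/257 ≈ 0.065226*I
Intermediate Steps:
√(-141 - 140)/257 = √(-281)*(1/257) = (I*√281)*(1/257) = I*√281/257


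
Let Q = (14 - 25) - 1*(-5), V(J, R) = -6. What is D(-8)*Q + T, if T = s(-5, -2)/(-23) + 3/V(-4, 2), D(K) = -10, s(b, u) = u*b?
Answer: 2717/46 ≈ 59.065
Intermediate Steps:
s(b, u) = b*u
Q = -6 (Q = -11 + 5 = -6)
T = -43/46 (T = -5*(-2)/(-23) + 3/(-6) = 10*(-1/23) + 3*(-1/6) = -10/23 - 1/2 = -43/46 ≈ -0.93478)
D(-8)*Q + T = -10*(-6) - 43/46 = 60 - 43/46 = 2717/46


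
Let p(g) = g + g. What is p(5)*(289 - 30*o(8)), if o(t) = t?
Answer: 490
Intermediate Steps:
p(g) = 2*g
p(5)*(289 - 30*o(8)) = (2*5)*(289 - 30*8) = 10*(289 - 240) = 10*49 = 490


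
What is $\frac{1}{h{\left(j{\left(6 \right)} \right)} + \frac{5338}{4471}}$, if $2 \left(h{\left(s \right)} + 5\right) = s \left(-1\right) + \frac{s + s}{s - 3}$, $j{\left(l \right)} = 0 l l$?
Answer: $- \frac{263}{1001} \approx -0.26274$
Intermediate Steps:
$j{\left(l \right)} = 0$ ($j{\left(l \right)} = 0 l = 0$)
$h{\left(s \right)} = -5 - \frac{s}{2} + \frac{s}{-3 + s}$ ($h{\left(s \right)} = -5 + \frac{s \left(-1\right) + \frac{s + s}{s - 3}}{2} = -5 + \frac{- s + \frac{2 s}{-3 + s}}{2} = -5 - \left(\frac{s}{2} - \frac{s}{-3 + s}\right) = -5 - \frac{s}{2} + \frac{s}{-3 + s}$)
$\frac{1}{h{\left(j{\left(6 \right)} \right)} + \frac{5338}{4471}} = \frac{1}{\frac{30 - 0^{2} - 0}{2 \left(-3 + 0\right)} + \frac{5338}{4471}} = \frac{1}{\frac{30 - 0 + 0}{2 \left(-3\right)} + 5338 \cdot \frac{1}{4471}} = \frac{1}{\frac{1}{2} \left(- \frac{1}{3}\right) \left(30 + 0 + 0\right) + \frac{314}{263}} = \frac{1}{\frac{1}{2} \left(- \frac{1}{3}\right) 30 + \frac{314}{263}} = \frac{1}{-5 + \frac{314}{263}} = \frac{1}{- \frac{1001}{263}} = - \frac{263}{1001}$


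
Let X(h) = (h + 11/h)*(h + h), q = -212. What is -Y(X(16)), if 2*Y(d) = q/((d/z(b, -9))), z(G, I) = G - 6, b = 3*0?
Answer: -106/89 ≈ -1.1910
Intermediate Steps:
b = 0
z(G, I) = -6 + G
X(h) = 2*h*(h + 11/h) (X(h) = (h + 11/h)*(2*h) = 2*h*(h + 11/h))
Y(d) = 636/d (Y(d) = (-212*(-6 + 0)/d)/2 = (-212*(-6/d))/2 = (-(-1272)/d)/2 = (1272/d)/2 = 636/d)
-Y(X(16)) = -636/(22 + 2*16²) = -636/(22 + 2*256) = -636/(22 + 512) = -636/534 = -1*106/89 = -106/89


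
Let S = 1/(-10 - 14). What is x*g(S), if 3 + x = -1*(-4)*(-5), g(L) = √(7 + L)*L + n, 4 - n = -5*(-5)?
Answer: 483 + 23*√1002/288 ≈ 485.53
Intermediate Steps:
S = -1/24 (S = 1/(-24) = -1/24 ≈ -0.041667)
n = -21 (n = 4 - (-5)*(-5) = 4 - 1*25 = 4 - 25 = -21)
g(L) = -21 + L*√(7 + L) (g(L) = √(7 + L)*L - 21 = L*√(7 + L) - 21 = -21 + L*√(7 + L))
x = -23 (x = -3 - 1*(-4)*(-5) = -3 + 4*(-5) = -3 - 20 = -23)
x*g(S) = -23*(-21 - √(7 - 1/24)/24) = -23*(-21 - √1002/288) = 483 + 23*√1002/288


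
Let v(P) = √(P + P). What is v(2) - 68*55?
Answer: -3738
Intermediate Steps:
v(P) = √2*√P (v(P) = √(2*P) = √2*√P)
v(2) - 68*55 = √2*√2 - 68*55 = 2 - 3740 = -3738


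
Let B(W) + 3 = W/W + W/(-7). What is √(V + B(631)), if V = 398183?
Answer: 2*√4876613/7 ≈ 630.94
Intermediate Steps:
B(W) = -2 - W/7 (B(W) = -3 + (W/W + W/(-7)) = -3 + (1 + W*(-⅐)) = -3 + (1 - W/7) = -2 - W/7)
√(V + B(631)) = √(398183 + (-2 - ⅐*631)) = √(398183 + (-2 - 631/7)) = √(398183 - 645/7) = √(2786636/7) = 2*√4876613/7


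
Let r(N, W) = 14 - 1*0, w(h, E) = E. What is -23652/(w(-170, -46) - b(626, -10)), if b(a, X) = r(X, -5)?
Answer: 1971/5 ≈ 394.20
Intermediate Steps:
r(N, W) = 14 (r(N, W) = 14 + 0 = 14)
b(a, X) = 14
-23652/(w(-170, -46) - b(626, -10)) = -23652/(-46 - 1*14) = -23652/(-46 - 14) = -23652/(-60) = -23652*(-1/60) = 1971/5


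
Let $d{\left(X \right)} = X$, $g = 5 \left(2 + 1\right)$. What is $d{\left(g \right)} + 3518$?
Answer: $3533$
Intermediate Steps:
$g = 15$ ($g = 5 \cdot 3 = 15$)
$d{\left(g \right)} + 3518 = 15 + 3518 = 3533$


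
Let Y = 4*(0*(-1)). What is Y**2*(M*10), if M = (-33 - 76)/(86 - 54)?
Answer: 0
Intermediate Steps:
M = -109/32 ≈ -3.4063
Y = 0 (Y = 4*0 = 0)
Y**2*(M*10) = 0**2*(-109/32*10) = 0*(-545/16) = 0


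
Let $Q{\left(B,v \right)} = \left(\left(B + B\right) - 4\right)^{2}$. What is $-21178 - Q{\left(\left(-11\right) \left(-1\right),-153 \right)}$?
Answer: $-21502$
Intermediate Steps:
$Q{\left(B,v \right)} = \left(-4 + 2 B\right)^{2}$ ($Q{\left(B,v \right)} = \left(2 B - 4\right)^{2} = \left(-4 + 2 B\right)^{2}$)
$-21178 - Q{\left(\left(-11\right) \left(-1\right),-153 \right)} = -21178 - 4 \left(-2 - -11\right)^{2} = -21178 - 4 \left(-2 + 11\right)^{2} = -21178 - 4 \cdot 9^{2} = -21178 - 4 \cdot 81 = -21178 - 324 = -21502$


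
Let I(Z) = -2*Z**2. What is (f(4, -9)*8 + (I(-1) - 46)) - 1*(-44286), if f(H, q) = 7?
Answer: 44294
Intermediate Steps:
(f(4, -9)*8 + (I(-1) - 46)) - 1*(-44286) = (7*8 + (-2*(-1)**2 - 46)) - 1*(-44286) = (56 + (-2*1 - 46)) + 44286 = (56 + (-2 - 46)) + 44286 = (56 - 48) + 44286 = 8 + 44286 = 44294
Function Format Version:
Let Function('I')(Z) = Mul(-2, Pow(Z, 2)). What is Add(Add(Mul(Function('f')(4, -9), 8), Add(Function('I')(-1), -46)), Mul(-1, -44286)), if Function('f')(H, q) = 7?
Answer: 44294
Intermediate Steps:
Add(Add(Mul(Function('f')(4, -9), 8), Add(Function('I')(-1), -46)), Mul(-1, -44286)) = Add(Add(Mul(7, 8), Add(Mul(-2, Pow(-1, 2)), -46)), Mul(-1, -44286)) = Add(Add(56, Add(Mul(-2, 1), -46)), 44286) = Add(Add(56, Add(-2, -46)), 44286) = Add(Add(56, -48), 44286) = Add(8, 44286) = 44294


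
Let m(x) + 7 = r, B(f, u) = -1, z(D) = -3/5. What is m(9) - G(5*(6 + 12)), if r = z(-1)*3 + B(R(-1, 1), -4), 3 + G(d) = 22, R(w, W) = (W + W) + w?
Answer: -144/5 ≈ -28.800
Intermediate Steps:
R(w, W) = w + 2*W (R(w, W) = 2*W + w = w + 2*W)
z(D) = -⅗ (z(D) = -3*⅕ = -⅗)
G(d) = 19 (G(d) = -3 + 22 = 19)
r = -14/5 (r = -⅗*3 - 1 = -9/5 - 1 = -14/5 ≈ -2.8000)
m(x) = -49/5 (m(x) = -7 - 14/5 = -49/5)
m(9) - G(5*(6 + 12)) = -49/5 - 1*19 = -49/5 - 19 = -144/5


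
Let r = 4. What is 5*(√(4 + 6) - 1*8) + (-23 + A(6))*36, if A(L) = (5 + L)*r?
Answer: 716 + 5*√10 ≈ 731.81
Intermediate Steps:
A(L) = 20 + 4*L (A(L) = (5 + L)*4 = 20 + 4*L)
5*(√(4 + 6) - 1*8) + (-23 + A(6))*36 = 5*(√(4 + 6) - 1*8) + (-23 + (20 + 4*6))*36 = 5*(√10 - 8) + (-23 + (20 + 24))*36 = 5*(-8 + √10) + (-23 + 44)*36 = (-40 + 5*√10) + 21*36 = (-40 + 5*√10) + 756 = 716 + 5*√10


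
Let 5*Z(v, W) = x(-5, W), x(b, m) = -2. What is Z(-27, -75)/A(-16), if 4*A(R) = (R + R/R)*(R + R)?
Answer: -1/300 ≈ -0.0033333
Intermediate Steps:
Z(v, W) = -⅖ (Z(v, W) = (⅕)*(-2) = -⅖)
A(R) = R*(1 + R)/2 (A(R) = ((R + R/R)*(R + R))/4 = ((R + 1)*(2*R))/4 = ((1 + R)*(2*R))/4 = (2*R*(1 + R))/4 = R*(1 + R)/2)
Z(-27, -75)/A(-16) = -2*(-1/(8*(1 - 16)))/5 = -2/(5*((½)*(-16)*(-15))) = -⅖/120 = -⅖*1/120 = -1/300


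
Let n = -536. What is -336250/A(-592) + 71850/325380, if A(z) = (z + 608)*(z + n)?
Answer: 922548115/48937152 ≈ 18.852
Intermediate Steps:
A(z) = (-536 + z)*(608 + z) (A(z) = (z + 608)*(z - 536) = (608 + z)*(-536 + z) = (-536 + z)*(608 + z))
-336250/A(-592) + 71850/325380 = -336250/(-325888 + (-592)² + 72*(-592)) + 71850/325380 = -336250/(-325888 + 350464 - 42624) + 71850*(1/325380) = -336250/(-18048) + 2395/10846 = -336250*(-1/18048) + 2395/10846 = 168125/9024 + 2395/10846 = 922548115/48937152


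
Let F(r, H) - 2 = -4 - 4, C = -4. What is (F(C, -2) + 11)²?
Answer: 25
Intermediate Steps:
F(r, H) = -6 (F(r, H) = 2 + (-4 - 4) = 2 - 8 = -6)
(F(C, -2) + 11)² = (-6 + 11)² = 5² = 25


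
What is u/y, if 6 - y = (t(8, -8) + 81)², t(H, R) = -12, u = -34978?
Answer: 34978/4755 ≈ 7.3560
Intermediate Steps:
y = -4755 (y = 6 - (-12 + 81)² = 6 - 1*69² = 6 - 1*4761 = 6 - 4761 = -4755)
u/y = -34978/(-4755) = -34978*(-1/4755) = 34978/4755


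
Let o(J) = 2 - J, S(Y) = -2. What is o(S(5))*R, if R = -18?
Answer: -72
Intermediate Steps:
o(S(5))*R = (2 - 1*(-2))*(-18) = (2 + 2)*(-18) = 4*(-18) = -72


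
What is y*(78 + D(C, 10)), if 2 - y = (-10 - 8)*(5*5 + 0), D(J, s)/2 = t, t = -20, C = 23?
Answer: 17176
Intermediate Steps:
D(J, s) = -40 (D(J, s) = 2*(-20) = -40)
y = 452 (y = 2 - (-10 - 8)*(5*5 + 0) = 2 - (-18)*(25 + 0) = 2 - (-18)*25 = 2 - 1*(-450) = 2 + 450 = 452)
y*(78 + D(C, 10)) = 452*(78 - 40) = 452*38 = 17176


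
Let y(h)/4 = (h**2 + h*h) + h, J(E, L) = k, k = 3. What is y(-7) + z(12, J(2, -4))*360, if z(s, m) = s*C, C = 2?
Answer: 9004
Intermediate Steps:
J(E, L) = 3
y(h) = 4*h + 8*h**2 (y(h) = 4*((h**2 + h*h) + h) = 4*((h**2 + h**2) + h) = 4*(2*h**2 + h) = 4*(h + 2*h**2) = 4*h + 8*h**2)
z(s, m) = 2*s (z(s, m) = s*2 = 2*s)
y(-7) + z(12, J(2, -4))*360 = 4*(-7)*(1 + 2*(-7)) + (2*12)*360 = 4*(-7)*(1 - 14) + 24*360 = 4*(-7)*(-13) + 8640 = 364 + 8640 = 9004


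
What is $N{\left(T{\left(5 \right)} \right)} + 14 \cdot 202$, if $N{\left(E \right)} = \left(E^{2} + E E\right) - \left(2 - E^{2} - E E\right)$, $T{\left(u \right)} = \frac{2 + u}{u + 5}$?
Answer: $\frac{70699}{25} \approx 2828.0$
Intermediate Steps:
$T{\left(u \right)} = \frac{2 + u}{5 + u}$
$N{\left(E \right)} = -2 + 4 E^{2}$ ($N{\left(E \right)} = \left(E^{2} + E^{2}\right) + \left(\left(E^{2} + E^{2}\right) - 2\right) = 2 E^{2} + \left(2 E^{2} - 2\right) = 2 E^{2} + \left(-2 + 2 E^{2}\right) = -2 + 4 E^{2}$)
$N{\left(T{\left(5 \right)} \right)} + 14 \cdot 202 = \left(-2 + 4 \left(\frac{2 + 5}{5 + 5}\right)^{2}\right) + 14 \cdot 202 = \left(-2 + 4 \left(\frac{1}{10} \cdot 7\right)^{2}\right) + 2828 = \left(-2 + 4 \left(\frac{7}{10}\right)^{2}\right) + 2828 = \left(-2 + 4 \cdot \frac{49}{100}\right) + 2828 = \left(-2 + \frac{49}{25}\right) + 2828 = - \frac{1}{25} + 2828 = \frac{70699}{25}$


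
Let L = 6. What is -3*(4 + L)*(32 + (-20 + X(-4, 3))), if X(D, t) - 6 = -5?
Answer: -390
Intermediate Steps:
X(D, t) = 1 (X(D, t) = 6 - 5 = 1)
-3*(4 + L)*(32 + (-20 + X(-4, 3))) = -3*(4 + 6)*(32 + (-20 + 1)) = -3*10*(32 - 19) = -30*13 = -1*390 = -390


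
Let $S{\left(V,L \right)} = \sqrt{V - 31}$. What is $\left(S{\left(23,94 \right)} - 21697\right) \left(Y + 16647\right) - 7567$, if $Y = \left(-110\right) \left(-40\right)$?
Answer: $-456664326 + 42094 i \sqrt{2} \approx -4.5666 \cdot 10^{8} + 59530.0 i$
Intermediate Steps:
$Y = 4400$
$S{\left(V,L \right)} = \sqrt{-31 + V}$
$\left(S{\left(23,94 \right)} - 21697\right) \left(Y + 16647\right) - 7567 = \left(\sqrt{-31 + 23} - 21697\right) \left(4400 + 16647\right) - 7567 = \left(\sqrt{-8} - 21697\right) 21047 - 7567 = \left(2 i \sqrt{2} - 21697\right) 21047 - 7567 = \left(-21697 + 2 i \sqrt{2}\right) 21047 - 7567 = \left(-456656759 + 42094 i \sqrt{2}\right) - 7567 = -456664326 + 42094 i \sqrt{2}$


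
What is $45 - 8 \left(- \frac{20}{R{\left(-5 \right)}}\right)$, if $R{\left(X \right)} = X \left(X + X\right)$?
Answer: $\frac{241}{5} \approx 48.2$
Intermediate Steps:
$R{\left(X \right)} = 2 X^{2}$ ($R{\left(X \right)} = X 2 X = 2 X^{2}$)
$45 - 8 \left(- \frac{20}{R{\left(-5 \right)}}\right) = 45 - 8 \left(- \frac{20}{2 \left(-5\right)^{2}}\right) = 45 - 8 \left(- \frac{20}{2 \cdot 25}\right) = 45 - 8 \left(- \frac{20}{50}\right) = 45 - 8 \left(\left(-20\right) \frac{1}{50}\right) = 45 - - \frac{16}{5} = 45 + \frac{16}{5} = \frac{241}{5}$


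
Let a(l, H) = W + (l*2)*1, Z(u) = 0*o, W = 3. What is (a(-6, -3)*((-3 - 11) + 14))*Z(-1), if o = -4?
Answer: 0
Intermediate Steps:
Z(u) = 0 (Z(u) = 0*(-4) = 0)
a(l, H) = 3 + 2*l (a(l, H) = 3 + (l*2)*1 = 3 + (2*l)*1 = 3 + 2*l)
(a(-6, -3)*((-3 - 11) + 14))*Z(-1) = ((3 + 2*(-6))*((-3 - 11) + 14))*0 = ((3 - 12)*(-14 + 14))*0 = -9*0*0 = 0*0 = 0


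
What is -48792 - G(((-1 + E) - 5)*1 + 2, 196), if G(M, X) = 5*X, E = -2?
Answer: -49772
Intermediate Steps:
-48792 - G(((-1 + E) - 5)*1 + 2, 196) = -48792 - 5*196 = -48792 - 1*980 = -48792 - 980 = -49772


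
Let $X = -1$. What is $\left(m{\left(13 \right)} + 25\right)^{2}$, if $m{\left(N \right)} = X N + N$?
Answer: $625$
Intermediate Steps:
$m{\left(N \right)} = 0$ ($m{\left(N \right)} = - N + N = 0$)
$\left(m{\left(13 \right)} + 25\right)^{2} = \left(0 + 25\right)^{2} = 25^{2} = 625$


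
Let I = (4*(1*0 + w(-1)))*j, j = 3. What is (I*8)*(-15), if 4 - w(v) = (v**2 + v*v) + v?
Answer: -4320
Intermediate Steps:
w(v) = 4 - v - 2*v**2 (w(v) = 4 - ((v**2 + v*v) + v) = 4 - ((v**2 + v**2) + v) = 4 - (2*v**2 + v) = 4 - (v + 2*v**2) = 4 + (-v - 2*v**2) = 4 - v - 2*v**2)
I = 36 (I = (4*(1*0 + (4 - 1*(-1) - 2*(-1)**2)))*3 = (4*(0 + (4 + 1 - 2*1)))*3 = (4*(0 + (4 + 1 - 2)))*3 = (4*(0 + 3))*3 = (4*3)*3 = 12*3 = 36)
(I*8)*(-15) = (36*8)*(-15) = 288*(-15) = -4320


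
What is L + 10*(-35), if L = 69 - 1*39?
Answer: -320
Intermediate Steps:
L = 30 (L = 69 - 39 = 30)
L + 10*(-35) = 30 + 10*(-35) = 30 - 350 = -320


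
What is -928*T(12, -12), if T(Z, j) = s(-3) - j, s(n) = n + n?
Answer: -5568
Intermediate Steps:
s(n) = 2*n
T(Z, j) = -6 - j (T(Z, j) = 2*(-3) - j = -6 - j)
-928*T(12, -12) = -928*(-6 - 1*(-12)) = -928*(-6 + 12) = -928*6 = -5568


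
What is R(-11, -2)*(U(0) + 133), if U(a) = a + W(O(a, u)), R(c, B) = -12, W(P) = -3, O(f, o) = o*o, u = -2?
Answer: -1560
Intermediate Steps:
O(f, o) = o²
U(a) = -3 + a (U(a) = a - 3 = -3 + a)
R(-11, -2)*(U(0) + 133) = -12*((-3 + 0) + 133) = -12*(-3 + 133) = -12*130 = -1560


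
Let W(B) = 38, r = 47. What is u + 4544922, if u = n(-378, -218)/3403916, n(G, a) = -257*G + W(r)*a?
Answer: 7735266401707/1701958 ≈ 4.5449e+6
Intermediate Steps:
n(G, a) = -257*G + 38*a
u = 44431/1701958 (u = (-257*(-378) + 38*(-218))/3403916 = (97146 - 8284)*(1/3403916) = 88862*(1/3403916) = 44431/1701958 ≈ 0.026106)
u + 4544922 = 44431/1701958 + 4544922 = 7735266401707/1701958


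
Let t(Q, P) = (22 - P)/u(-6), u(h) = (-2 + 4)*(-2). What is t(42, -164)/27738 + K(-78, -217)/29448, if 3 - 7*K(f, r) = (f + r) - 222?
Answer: 134401/158827788 ≈ 0.00084621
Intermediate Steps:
u(h) = -4 (u(h) = 2*(-2) = -4)
K(f, r) = 225/7 - f/7 - r/7 (K(f, r) = 3/7 - ((f + r) - 222)/7 = 3/7 - (-222 + f + r)/7 = 3/7 + (222/7 - f/7 - r/7) = 225/7 - f/7 - r/7)
t(Q, P) = -11/2 + P/4 (t(Q, P) = (22 - P)/(-4) = (22 - P)*(-¼) = -11/2 + P/4)
t(42, -164)/27738 + K(-78, -217)/29448 = (-11/2 + (¼)*(-164))/27738 + (225/7 - ⅐*(-78) - ⅐*(-217))/29448 = (-11/2 - 41)*(1/27738) + (225/7 + 78/7 + 31)*(1/29448) = -93/2*1/27738 + (520/7)*(1/29448) = -31/18492 + 65/25767 = 134401/158827788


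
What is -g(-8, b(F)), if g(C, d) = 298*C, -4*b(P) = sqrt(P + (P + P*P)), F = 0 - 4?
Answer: 2384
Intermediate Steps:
F = -4
b(P) = -sqrt(P**2 + 2*P)/4 (b(P) = -sqrt(P + (P + P*P))/4 = -sqrt(P + (P + P**2))/4 = -sqrt(P**2 + 2*P)/4)
-g(-8, b(F)) = -298*(-8) = -1*(-2384) = 2384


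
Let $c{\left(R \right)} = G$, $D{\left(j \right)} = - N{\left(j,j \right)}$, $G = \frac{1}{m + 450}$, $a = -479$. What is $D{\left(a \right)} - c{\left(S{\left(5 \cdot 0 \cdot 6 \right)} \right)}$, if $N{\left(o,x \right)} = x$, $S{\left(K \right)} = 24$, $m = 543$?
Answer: $\frac{475646}{993} \approx 479.0$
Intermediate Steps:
$G = \frac{1}{993}$ ($G = \frac{1}{543 + 450} = \frac{1}{993} \approx 0.0010071$)
$D{\left(j \right)} = - j$
$c{\left(R \right)} = \frac{1}{993}$
$D{\left(a \right)} - c{\left(S{\left(5 \cdot 0 \cdot 6 \right)} \right)} = \left(-1\right) \left(-479\right) - \frac{1}{993} = 479 - \frac{1}{993} = \frac{475646}{993}$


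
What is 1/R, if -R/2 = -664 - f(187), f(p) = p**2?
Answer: 1/71266 ≈ 1.4032e-5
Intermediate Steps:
R = 71266 (R = -2*(-664 - 1*187**2) = -2*(-664 - 1*34969) = -2*(-664 - 34969) = -2*(-35633) = 71266)
1/R = 1/71266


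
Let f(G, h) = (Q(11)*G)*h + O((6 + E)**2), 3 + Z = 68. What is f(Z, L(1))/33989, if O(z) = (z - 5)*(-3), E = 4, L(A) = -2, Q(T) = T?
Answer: -1715/33989 ≈ -0.050457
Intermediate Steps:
Z = 65 (Z = -3 + 68 = 65)
O(z) = 15 - 3*z (O(z) = (-5 + z)*(-3) = 15 - 3*z)
f(G, h) = -285 + 11*G*h (f(G, h) = (11*G)*h + (15 - 3*(6 + 4)**2) = 11*G*h + (15 - 3*10**2) = 11*G*h + (15 - 3*100) = 11*G*h + (15 - 300) = 11*G*h - 285 = -285 + 11*G*h)
f(Z, L(1))/33989 = (-285 + 11*65*(-2))/33989 = (-285 - 1430)*(1/33989) = -1715*1/33989 = -1715/33989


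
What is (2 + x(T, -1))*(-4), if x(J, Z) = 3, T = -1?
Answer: -20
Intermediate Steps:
(2 + x(T, -1))*(-4) = (2 + 3)*(-4) = 5*(-4) = -20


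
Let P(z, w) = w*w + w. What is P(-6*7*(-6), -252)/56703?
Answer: 21084/18901 ≈ 1.1155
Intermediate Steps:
P(z, w) = w + w**2 (P(z, w) = w**2 + w = w + w**2)
P(-6*7*(-6), -252)/56703 = -252*(1 - 252)/56703 = -252*(-251)*(1/56703) = 63252*(1/56703) = 21084/18901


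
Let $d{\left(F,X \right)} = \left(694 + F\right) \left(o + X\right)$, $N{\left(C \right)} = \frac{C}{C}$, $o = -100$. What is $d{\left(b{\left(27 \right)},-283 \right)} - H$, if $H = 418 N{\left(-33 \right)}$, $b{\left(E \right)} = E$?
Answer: $-276561$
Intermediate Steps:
$N{\left(C \right)} = 1$
$d{\left(F,X \right)} = \left(-100 + X\right) \left(694 + F\right)$ ($d{\left(F,X \right)} = \left(694 + F\right) \left(-100 + X\right) = \left(-100 + X\right) \left(694 + F\right)$)
$H = 418$ ($H = 418 \cdot 1 = 418$)
$d{\left(b{\left(27 \right)},-283 \right)} - H = \left(-69400 - 2700 + 694 \left(-283\right) + 27 \left(-283\right)\right) - 418 = \left(-69400 - 2700 - 196402 - 7641\right) - 418 = -276143 - 418 = -276561$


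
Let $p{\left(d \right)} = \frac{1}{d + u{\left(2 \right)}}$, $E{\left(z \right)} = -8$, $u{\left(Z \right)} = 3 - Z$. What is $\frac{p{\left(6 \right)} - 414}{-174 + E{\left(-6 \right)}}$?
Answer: $\frac{2897}{1274} \approx 2.2739$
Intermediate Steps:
$p{\left(d \right)} = \frac{1}{1 + d}$ ($p{\left(d \right)} = \frac{1}{d + \left(3 - 2\right)} = \frac{1}{d + 1} = \frac{1}{1 + d}$)
$\frac{p{\left(6 \right)} - 414}{-174 + E{\left(-6 \right)}} = \frac{\frac{1}{1 + 6} - 414}{-174 - 8} = \frac{\frac{1}{7} - 414}{-182} = \left(\frac{1}{7} - 414\right) \left(- \frac{1}{182}\right) = \left(- \frac{2897}{7}\right) \left(- \frac{1}{182}\right) = \frac{2897}{1274}$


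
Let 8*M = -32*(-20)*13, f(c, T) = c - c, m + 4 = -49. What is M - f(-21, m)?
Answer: 1040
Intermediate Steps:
m = -53 (m = -4 - 49 = -53)
f(c, T) = 0
M = 1040 (M = (-32*(-20)*13)/8 = (640*13)/8 = (⅛)*8320 = 1040)
M - f(-21, m) = 1040 - 1*0 = 1040 + 0 = 1040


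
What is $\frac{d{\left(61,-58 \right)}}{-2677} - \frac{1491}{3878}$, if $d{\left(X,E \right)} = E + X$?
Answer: $- \frac{571863}{1483058} \approx -0.3856$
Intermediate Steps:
$\frac{d{\left(61,-58 \right)}}{-2677} - \frac{1491}{3878} = \frac{-58 + 61}{-2677} - \frac{1491}{3878} = 3 \left(- \frac{1}{2677}\right) - \frac{213}{554} = - \frac{3}{2677} - \frac{213}{554} = - \frac{571863}{1483058}$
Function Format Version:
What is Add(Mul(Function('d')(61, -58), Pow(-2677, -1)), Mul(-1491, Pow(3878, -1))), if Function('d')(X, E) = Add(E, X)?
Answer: Rational(-571863, 1483058) ≈ -0.38560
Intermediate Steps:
Add(Mul(Function('d')(61, -58), Pow(-2677, -1)), Mul(-1491, Pow(3878, -1))) = Add(Mul(Add(-58, 61), Pow(-2677, -1)), Mul(-1491, Pow(3878, -1))) = Add(Mul(3, Rational(-1, 2677)), Mul(-1491, Rational(1, 3878))) = Add(Rational(-3, 2677), Rational(-213, 554)) = Rational(-571863, 1483058)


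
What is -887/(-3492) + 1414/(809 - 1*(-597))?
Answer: 3092405/2454876 ≈ 1.2597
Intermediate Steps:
-887/(-3492) + 1414/(809 - 1*(-597)) = -887*(-1/3492) + 1414/(809 + 597) = 887/3492 + 1414/1406 = 887/3492 + 1414*(1/1406) = 887/3492 + 707/703 = 3092405/2454876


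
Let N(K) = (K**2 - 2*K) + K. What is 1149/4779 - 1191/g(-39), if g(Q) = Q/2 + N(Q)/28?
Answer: -8789167/269217 ≈ -32.647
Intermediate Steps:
N(K) = K**2 - K
g(Q) = Q/2 + Q*(-1 + Q)/28 (g(Q) = Q/2 + (Q*(-1 + Q))/28 = Q*(1/2) + (Q*(-1 + Q))*(1/28) = Q/2 + Q*(-1 + Q)/28)
1149/4779 - 1191/g(-39) = 1149/4779 - 1191*(-28/(39*(13 - 39))) = 1149*(1/4779) - 1191/((1/28)*(-39)*(-26)) = 383/1593 - 1191/507/14 = 383/1593 - 1191*14/507 = 383/1593 - 5558/169 = -8789167/269217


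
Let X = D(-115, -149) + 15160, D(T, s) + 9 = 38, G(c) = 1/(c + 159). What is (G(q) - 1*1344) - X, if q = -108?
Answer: -843182/51 ≈ -16533.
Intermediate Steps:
G(c) = 1/(159 + c)
D(T, s) = 29 (D(T, s) = -9 + 38 = 29)
X = 15189 (X = 29 + 15160 = 15189)
(G(q) - 1*1344) - X = (1/(159 - 108) - 1*1344) - 1*15189 = (1/51 - 1344) - 15189 = -68543/51 - 15189 = -843182/51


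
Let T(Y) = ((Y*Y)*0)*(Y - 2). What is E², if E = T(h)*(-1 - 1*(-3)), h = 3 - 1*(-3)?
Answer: 0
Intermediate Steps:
h = 6 (h = 3 + 3 = 6)
T(Y) = 0 (T(Y) = (Y²*0)*(-2 + Y) = 0*(-2 + Y) = 0)
E = 0 (E = 0*(-1 - 1*(-3)) = 0*(-1 + 3) = 0*2 = 0)
E² = 0² = 0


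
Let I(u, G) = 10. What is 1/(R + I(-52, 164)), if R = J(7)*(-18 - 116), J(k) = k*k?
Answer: -1/6556 ≈ -0.00015253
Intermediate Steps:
J(k) = k**2
R = -6566 (R = 7**2*(-18 - 116) = 49*(-134) = -6566)
1/(R + I(-52, 164)) = 1/(-6566 + 10) = 1/(-6556) = -1/6556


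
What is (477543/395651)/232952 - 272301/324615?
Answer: -8365733204713469/9973005086025160 ≈ -0.83884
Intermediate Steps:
(477543/395651)/232952 - 272301/324615 = (477543*(1/395651))*(1/232952) - 272301*1/324615 = (477543/395651)*(1/232952) - 90767/108205 = 477543/92167691752 - 90767/108205 = -8365733204713469/9973005086025160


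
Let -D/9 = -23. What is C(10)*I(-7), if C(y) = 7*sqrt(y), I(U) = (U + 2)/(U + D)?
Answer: -7*sqrt(10)/40 ≈ -0.55340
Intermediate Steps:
D = 207 (D = -9*(-23) = 207)
I(U) = (2 + U)/(207 + U) (I(U) = (U + 2)/(U + 207) = (2 + U)/(207 + U))
C(10)*I(-7) = (7*sqrt(10))*((2 - 7)/(207 - 7)) = (7*sqrt(10))*(-5/200) = (7*sqrt(10))*((1/200)*(-5)) = (7*sqrt(10))*(-1/40) = -7*sqrt(10)/40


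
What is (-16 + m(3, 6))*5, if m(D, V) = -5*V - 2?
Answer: -240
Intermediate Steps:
m(D, V) = -2 - 5*V
(-16 + m(3, 6))*5 = (-16 + (-2 - 5*6))*5 = (-16 + (-2 - 30))*5 = (-16 - 32)*5 = -48*5 = -240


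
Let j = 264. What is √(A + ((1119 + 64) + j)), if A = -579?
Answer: 2*√217 ≈ 29.462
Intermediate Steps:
√(A + ((1119 + 64) + j)) = √(-579 + ((1119 + 64) + 264)) = √(-579 + (1183 + 264)) = √(-579 + 1447) = √868 = 2*√217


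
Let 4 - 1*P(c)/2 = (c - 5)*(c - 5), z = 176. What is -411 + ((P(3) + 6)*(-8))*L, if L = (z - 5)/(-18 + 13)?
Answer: 6153/5 ≈ 1230.6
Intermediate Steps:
P(c) = 8 - 2*(-5 + c)² (P(c) = 8 - 2*(c - 5)*(c - 5) = 8 - 2*(-5 + c)*(-5 + c) = 8 - 2*(-5 + c)²)
L = -171/5 (L = (176 - 5)/(-18 + 13) = 171/(-5) = 171*(-⅕) = -171/5 ≈ -34.200)
-411 + ((P(3) + 6)*(-8))*L = -411 + (((8 - 2*(-5 + 3)²) + 6)*(-8))*(-171/5) = -411 + (((8 - 2*(-2)²) + 6)*(-8))*(-171/5) = -411 + (((8 - 2*4) + 6)*(-8))*(-171/5) = -411 + (((8 - 8) + 6)*(-8))*(-171/5) = -411 + ((0 + 6)*(-8))*(-171/5) = -411 + (6*(-8))*(-171/5) = -411 - 48*(-171/5) = -411 + 8208/5 = 6153/5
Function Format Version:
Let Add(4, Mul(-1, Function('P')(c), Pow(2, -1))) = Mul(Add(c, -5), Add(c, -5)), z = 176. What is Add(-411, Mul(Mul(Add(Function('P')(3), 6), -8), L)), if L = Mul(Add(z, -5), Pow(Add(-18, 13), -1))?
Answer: Rational(6153, 5) ≈ 1230.6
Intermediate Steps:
Function('P')(c) = Add(8, Mul(-2, Pow(Add(-5, c), 2))) (Function('P')(c) = Add(8, Mul(-2, Mul(Add(c, -5), Add(c, -5)))) = Add(8, Mul(-2, Mul(Add(-5, c), Add(-5, c)))) = Add(8, Mul(-2, Pow(Add(-5, c), 2))))
L = Rational(-171, 5) (L = Mul(Add(176, -5), Pow(Add(-18, 13), -1)) = Mul(171, Pow(-5, -1)) = Mul(171, Rational(-1, 5)) = Rational(-171, 5) ≈ -34.200)
Add(-411, Mul(Mul(Add(Function('P')(3), 6), -8), L)) = Add(-411, Mul(Mul(Add(Add(8, Mul(-2, Pow(Add(-5, 3), 2))), 6), -8), Rational(-171, 5))) = Add(-411, Mul(Mul(Add(Add(8, Mul(-2, Pow(-2, 2))), 6), -8), Rational(-171, 5))) = Add(-411, Mul(Mul(Add(Add(8, Mul(-2, 4)), 6), -8), Rational(-171, 5))) = Add(-411, Mul(Mul(Add(Add(8, -8), 6), -8), Rational(-171, 5))) = Add(-411, Mul(Mul(Add(0, 6), -8), Rational(-171, 5))) = Add(-411, Mul(Mul(6, -8), Rational(-171, 5))) = Add(-411, Mul(-48, Rational(-171, 5))) = Add(-411, Rational(8208, 5)) = Rational(6153, 5)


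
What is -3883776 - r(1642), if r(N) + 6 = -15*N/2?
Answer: -3871455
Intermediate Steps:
r(N) = -6 - 15*N/2
-3883776 - r(1642) = -3883776 - (-6 - 15/2*1642) = -3883776 - (-6 - 12315) = -3883776 - 1*(-12321) = -3883776 + 12321 = -3871455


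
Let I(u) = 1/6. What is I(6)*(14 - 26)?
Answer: -2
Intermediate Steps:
I(u) = 1/6
I(6)*(14 - 26) = (14 - 26)/6 = (1/6)*(-12) = -2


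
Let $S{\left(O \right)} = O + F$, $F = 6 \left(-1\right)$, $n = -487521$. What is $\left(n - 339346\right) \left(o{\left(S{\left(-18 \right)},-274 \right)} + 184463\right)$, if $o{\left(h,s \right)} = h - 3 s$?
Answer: $-153186207287$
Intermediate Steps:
$F = -6$
$S{\left(O \right)} = -6 + O$ ($S{\left(O \right)} = O - 6 = -6 + O$)
$\left(n - 339346\right) \left(o{\left(S{\left(-18 \right)},-274 \right)} + 184463\right) = \left(-487521 - 339346\right) \left(\left(\left(-6 - 18\right) - -822\right) + 184463\right) = - 826867 \left(\left(-24 + 822\right) + 184463\right) = - 826867 \left(798 + 184463\right) = \left(-826867\right) 185261 = -153186207287$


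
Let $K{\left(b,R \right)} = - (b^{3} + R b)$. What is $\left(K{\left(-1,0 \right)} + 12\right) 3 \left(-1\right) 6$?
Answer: $-234$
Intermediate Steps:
$K{\left(b,R \right)} = - b^{3} - R b$
$\left(K{\left(-1,0 \right)} + 12\right) 3 \left(-1\right) 6 = \left(\left(-1\right) \left(-1\right) \left(0 + \left(-1\right)^{2}\right) + 12\right) 3 \left(-1\right) 6 = \left(\left(-1\right) \left(-1\right) \left(0 + 1\right) + 12\right) \left(\left(-3\right) 6\right) = \left(\left(-1\right) \left(-1\right) 1 + 12\right) \left(-18\right) = \left(1 + 12\right) \left(-18\right) = 13 \left(-18\right) = -234$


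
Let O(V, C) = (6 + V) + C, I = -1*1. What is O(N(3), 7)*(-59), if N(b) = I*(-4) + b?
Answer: -1180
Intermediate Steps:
I = -1
N(b) = 4 + b (N(b) = -1*(-4) + b = 4 + b)
O(V, C) = 6 + C + V
O(N(3), 7)*(-59) = (6 + 7 + (4 + 3))*(-59) = (6 + 7 + 7)*(-59) = 20*(-59) = -1180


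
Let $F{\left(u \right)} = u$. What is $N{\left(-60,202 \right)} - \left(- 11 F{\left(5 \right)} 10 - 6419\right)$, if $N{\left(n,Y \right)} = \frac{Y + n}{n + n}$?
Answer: $\frac{418069}{60} \approx 6967.8$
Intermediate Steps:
$N{\left(n,Y \right)} = \frac{Y + n}{2 n}$
$N{\left(-60,202 \right)} - \left(- 11 F{\left(5 \right)} 10 - 6419\right) = \frac{202 - 60}{2 \left(-60\right)} - \left(\left(-11\right) 5 \cdot 10 - 6419\right) = \frac{1}{2} \left(- \frac{1}{60}\right) 142 - \left(\left(-55\right) 10 - 6419\right) = - \frac{71}{60} - \left(-550 - 6419\right) = - \frac{71}{60} - -6969 = - \frac{71}{60} + 6969 = \frac{418069}{60}$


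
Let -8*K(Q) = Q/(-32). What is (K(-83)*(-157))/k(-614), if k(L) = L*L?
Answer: 13031/96510976 ≈ 0.00013502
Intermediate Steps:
K(Q) = Q/256 (K(Q) = -Q/(8*(-32)) = -Q*(-1)/(8*32) = -(-1)*Q/256 = Q/256)
k(L) = L²
(K(-83)*(-157))/k(-614) = (((1/256)*(-83))*(-157))/((-614)²) = -83/256*(-157)/376996 = (13031/256)*(1/376996) = 13031/96510976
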